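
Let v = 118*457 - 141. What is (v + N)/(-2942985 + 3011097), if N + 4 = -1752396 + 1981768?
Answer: 283153/68112 ≈ 4.1572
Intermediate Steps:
N = 229368 (N = -4 + (-1752396 + 1981768) = -4 + 229372 = 229368)
v = 53785 (v = 53926 - 141 = 53785)
(v + N)/(-2942985 + 3011097) = (53785 + 229368)/(-2942985 + 3011097) = 283153/68112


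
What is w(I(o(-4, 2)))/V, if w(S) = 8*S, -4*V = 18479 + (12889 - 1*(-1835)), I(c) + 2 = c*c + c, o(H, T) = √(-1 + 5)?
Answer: -128/33203 ≈ -0.0038551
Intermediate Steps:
o(H, T) = 2 (o(H, T) = √4 = 2)
I(c) = -2 + c + c² (I(c) = -2 + (c*c + c) = -2 + (c² + c) = -2 + (c + c²) = -2 + c + c²)
V = -33203/4 (V = -(18479 + (12889 - 1*(-1835)))/4 = -(18479 + (12889 + 1835))/4 = -(18479 + 14724)/4 = -¼*33203 = -33203/4 ≈ -8300.8)
w(I(o(-4, 2)))/V = (8*(-2 + 2 + 2²))/(-33203/4) = (8*(-2 + 2 + 4))*(-4/33203) = (8*4)*(-4/33203) = 32*(-4/33203) = -128/33203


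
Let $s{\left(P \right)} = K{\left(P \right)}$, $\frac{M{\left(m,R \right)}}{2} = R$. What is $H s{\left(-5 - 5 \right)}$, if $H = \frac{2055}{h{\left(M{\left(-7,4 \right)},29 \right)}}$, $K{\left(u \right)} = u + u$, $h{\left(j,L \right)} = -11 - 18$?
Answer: $\frac{41100}{29} \approx 1417.2$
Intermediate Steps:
$M{\left(m,R \right)} = 2 R$
$h{\left(j,L \right)} = -29$ ($h{\left(j,L \right)} = -11 - 18 = -29$)
$K{\left(u \right)} = 2 u$
$s{\left(P \right)} = 2 P$
$H = - \frac{2055}{29}$ ($H = \frac{2055}{-29} = 2055 \left(- \frac{1}{29}\right) = - \frac{2055}{29} \approx -70.862$)
$H s{\left(-5 - 5 \right)} = - \frac{2055 \cdot 2 \left(-5 - 5\right)}{29} = - \frac{2055 \cdot 2 \left(-10\right)}{29} = \left(- \frac{2055}{29}\right) \left(-20\right) = \frac{41100}{29}$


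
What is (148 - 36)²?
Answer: 12544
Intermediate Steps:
(148 - 36)² = 112² = 12544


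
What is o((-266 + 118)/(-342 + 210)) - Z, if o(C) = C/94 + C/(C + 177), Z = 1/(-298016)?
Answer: 24759257429/1358472856224 ≈ 0.018226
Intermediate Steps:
Z = -1/298016 ≈ -3.3555e-6
o(C) = C/94 + C/(177 + C) (o(C) = C*(1/94) + C/(177 + C) = C/94 + C/(177 + C))
o((-266 + 118)/(-342 + 210)) - Z = ((-266 + 118)/(-342 + 210))*(271 + (-266 + 118)/(-342 + 210))/(94*(177 + (-266 + 118)/(-342 + 210))) - 1*(-1/298016) = (-148/(-132))*(271 - 148/(-132))/(94*(177 - 148/(-132))) + 1/298016 = (-148*(-1/132))*(271 - 148*(-1/132))/(94*(177 - 148*(-1/132))) + 1/298016 = (1/94)*(37/33)*(271 + 37/33)/(177 + 37/33) + 1/298016 = (1/94)*(37/33)*(8980/33)/(5878/33) + 1/298016 = (1/94)*(37/33)*(33/5878)*(8980/33) + 1/298016 = 83065/4558389 + 1/298016 = 24759257429/1358472856224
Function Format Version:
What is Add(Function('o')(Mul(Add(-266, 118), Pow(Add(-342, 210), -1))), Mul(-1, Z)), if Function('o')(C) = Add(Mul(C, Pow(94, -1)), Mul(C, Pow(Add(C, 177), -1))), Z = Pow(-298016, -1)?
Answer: Rational(24759257429, 1358472856224) ≈ 0.018226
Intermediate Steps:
Z = Rational(-1, 298016) ≈ -3.3555e-6
Function('o')(C) = Add(Mul(Rational(1, 94), C), Mul(C, Pow(Add(177, C), -1))) (Function('o')(C) = Add(Mul(C, Rational(1, 94)), Mul(C, Pow(Add(177, C), -1))) = Add(Mul(Rational(1, 94), C), Mul(C, Pow(Add(177, C), -1))))
Add(Function('o')(Mul(Add(-266, 118), Pow(Add(-342, 210), -1))), Mul(-1, Z)) = Add(Mul(Rational(1, 94), Mul(Add(-266, 118), Pow(Add(-342, 210), -1)), Pow(Add(177, Mul(Add(-266, 118), Pow(Add(-342, 210), -1))), -1), Add(271, Mul(Add(-266, 118), Pow(Add(-342, 210), -1)))), Mul(-1, Rational(-1, 298016))) = Add(Mul(Rational(1, 94), Mul(-148, Pow(-132, -1)), Pow(Add(177, Mul(-148, Pow(-132, -1))), -1), Add(271, Mul(-148, Pow(-132, -1)))), Rational(1, 298016)) = Add(Mul(Rational(1, 94), Mul(-148, Rational(-1, 132)), Pow(Add(177, Mul(-148, Rational(-1, 132))), -1), Add(271, Mul(-148, Rational(-1, 132)))), Rational(1, 298016)) = Add(Mul(Rational(1, 94), Rational(37, 33), Pow(Add(177, Rational(37, 33)), -1), Add(271, Rational(37, 33))), Rational(1, 298016)) = Add(Mul(Rational(1, 94), Rational(37, 33), Pow(Rational(5878, 33), -1), Rational(8980, 33)), Rational(1, 298016)) = Add(Mul(Rational(1, 94), Rational(37, 33), Rational(33, 5878), Rational(8980, 33)), Rational(1, 298016)) = Add(Rational(83065, 4558389), Rational(1, 298016)) = Rational(24759257429, 1358472856224)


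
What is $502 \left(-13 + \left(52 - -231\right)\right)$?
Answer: $135540$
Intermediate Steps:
$502 \left(-13 + \left(52 - -231\right)\right) = 502 \left(-13 + \left(52 + 231\right)\right) = 502 \left(-13 + 283\right) = 502 \cdot 270 = 135540$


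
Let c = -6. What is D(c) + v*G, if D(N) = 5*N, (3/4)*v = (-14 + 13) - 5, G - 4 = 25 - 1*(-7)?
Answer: -318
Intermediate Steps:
G = 36 (G = 4 + (25 - 1*(-7)) = 4 + (25 + 7) = 4 + 32 = 36)
v = -8 (v = 4*((-14 + 13) - 5)/3 = 4*(-1 - 5)/3 = (4/3)*(-6) = -8)
D(c) + v*G = 5*(-6) - 8*36 = -30 - 288 = -318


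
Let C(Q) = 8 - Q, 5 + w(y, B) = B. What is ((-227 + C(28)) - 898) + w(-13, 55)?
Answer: -1095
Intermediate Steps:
w(y, B) = -5 + B
((-227 + C(28)) - 898) + w(-13, 55) = ((-227 + (8 - 1*28)) - 898) + (-5 + 55) = ((-227 + (8 - 28)) - 898) + 50 = ((-227 - 20) - 898) + 50 = (-247 - 898) + 50 = -1145 + 50 = -1095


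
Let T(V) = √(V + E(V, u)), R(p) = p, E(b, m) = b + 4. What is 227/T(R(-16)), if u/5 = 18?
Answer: -227*I*√7/14 ≈ -42.899*I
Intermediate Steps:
u = 90 (u = 5*18 = 90)
E(b, m) = 4 + b
T(V) = √(4 + 2*V) (T(V) = √(V + (4 + V)) = √(4 + 2*V))
227/T(R(-16)) = 227/(√(4 + 2*(-16))) = 227/(√(4 - 32)) = 227/(√(-28)) = 227/((2*I*√7)) = 227*(-I*√7/14) = -227*I*√7/14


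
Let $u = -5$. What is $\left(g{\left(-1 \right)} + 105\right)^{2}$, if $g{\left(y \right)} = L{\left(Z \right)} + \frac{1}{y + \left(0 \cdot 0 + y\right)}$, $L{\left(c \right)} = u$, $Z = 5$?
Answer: $\frac{39601}{4} \approx 9900.3$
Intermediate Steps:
$L{\left(c \right)} = -5$
$g{\left(y \right)} = -5 + \frac{1}{2 y}$ ($g{\left(y \right)} = -5 + \frac{1}{y + \left(0 \cdot 0 + y\right)} = -5 + \frac{1}{y + \left(0 + y\right)} = -5 + \frac{1}{y + y} = -5 + \frac{1}{2 y}$)
$\left(g{\left(-1 \right)} + 105\right)^{2} = \left(\left(-5 + \frac{1}{2 \left(-1\right)}\right) + 105\right)^{2} = \left(\left(-5 + \frac{1}{2} \left(-1\right)\right) + 105\right)^{2} = \left(\left(-5 - \frac{1}{2}\right) + 105\right)^{2} = \left(- \frac{11}{2} + 105\right)^{2} = \left(\frac{199}{2}\right)^{2} = \frac{39601}{4}$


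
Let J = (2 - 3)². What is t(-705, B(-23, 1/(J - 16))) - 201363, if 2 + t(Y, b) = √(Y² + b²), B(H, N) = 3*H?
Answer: -201365 + 3*√55754 ≈ -2.0066e+5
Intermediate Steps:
J = 1 (J = (-1)² = 1)
t(Y, b) = -2 + √(Y² + b²)
t(-705, B(-23, 1/(J - 16))) - 201363 = (-2 + √((-705)² + (3*(-23))²)) - 201363 = (-2 + √(497025 + (-69)²)) - 201363 = (-2 + √(497025 + 4761)) - 201363 = (-2 + √501786) - 201363 = (-2 + 3*√55754) - 201363 = -201365 + 3*√55754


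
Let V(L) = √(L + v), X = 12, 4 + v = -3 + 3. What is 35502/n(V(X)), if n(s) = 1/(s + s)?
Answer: 142008*√2 ≈ 2.0083e+5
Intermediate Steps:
v = -4 (v = -4 + (-3 + 3) = -4 + 0 = -4)
V(L) = √(-4 + L) (V(L) = √(L - 4) = √(-4 + L))
n(s) = 1/(2*s)
35502/n(V(X)) = 35502/((1/(2*(√(-4 + 12))))) = 35502/((1/(2*(√8)))) = 35502/((1/(2*((2*√2))))) = 35502/(((√2/4)/2)) = 35502/((√2/8)) = 35502*(4*√2) = 142008*√2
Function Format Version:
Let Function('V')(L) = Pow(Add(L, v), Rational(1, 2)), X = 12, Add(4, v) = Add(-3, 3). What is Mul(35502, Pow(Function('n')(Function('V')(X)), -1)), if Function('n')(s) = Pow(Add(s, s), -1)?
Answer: Mul(142008, Pow(2, Rational(1, 2))) ≈ 2.0083e+5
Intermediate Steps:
v = -4 (v = Add(-4, Add(-3, 3)) = Add(-4, 0) = -4)
Function('V')(L) = Pow(Add(-4, L), Rational(1, 2)) (Function('V')(L) = Pow(Add(L, -4), Rational(1, 2)) = Pow(Add(-4, L), Rational(1, 2)))
Function('n')(s) = Mul(Rational(1, 2), Pow(s, -1)) (Function('n')(s) = Pow(Mul(2, s), -1) = Mul(Rational(1, 2), Pow(s, -1)))
Mul(35502, Pow(Function('n')(Function('V')(X)), -1)) = Mul(35502, Pow(Mul(Rational(1, 2), Pow(Pow(Add(-4, 12), Rational(1, 2)), -1)), -1)) = Mul(35502, Pow(Mul(Rational(1, 2), Pow(Pow(8, Rational(1, 2)), -1)), -1)) = Mul(35502, Pow(Mul(Rational(1, 2), Pow(Mul(2, Pow(2, Rational(1, 2))), -1)), -1)) = Mul(35502, Pow(Mul(Rational(1, 2), Mul(Rational(1, 4), Pow(2, Rational(1, 2)))), -1)) = Mul(35502, Pow(Mul(Rational(1, 8), Pow(2, Rational(1, 2))), -1)) = Mul(35502, Mul(4, Pow(2, Rational(1, 2)))) = Mul(142008, Pow(2, Rational(1, 2)))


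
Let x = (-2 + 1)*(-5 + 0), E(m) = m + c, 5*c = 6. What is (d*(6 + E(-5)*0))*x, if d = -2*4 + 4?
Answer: -120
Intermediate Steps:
c = 6/5 (c = (1/5)*6 = 6/5 ≈ 1.2000)
E(m) = 6/5 + m (E(m) = m + 6/5 = 6/5 + m)
d = -4 (d = -8 + 4 = -4)
x = 5 (x = -1*(-5) = 5)
(d*(6 + E(-5)*0))*x = -4*(6 + (6/5 - 5)*0)*5 = -4*(6 - 19/5*0)*5 = -4*(6 + 0)*5 = -4*6*5 = -24*5 = -120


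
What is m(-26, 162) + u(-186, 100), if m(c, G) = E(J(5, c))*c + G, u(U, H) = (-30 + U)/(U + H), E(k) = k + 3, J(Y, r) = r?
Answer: 32788/43 ≈ 762.51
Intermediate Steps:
E(k) = 3 + k
u(U, H) = (-30 + U)/(H + U)
m(c, G) = G + c*(3 + c) (m(c, G) = (3 + c)*c + G = c*(3 + c) + G = G + c*(3 + c))
m(-26, 162) + u(-186, 100) = (162 - 26*(3 - 26)) + (-30 - 186)/(100 - 186) = (162 - 26*(-23)) - 216/(-86) = (162 + 598) - 1/86*(-216) = 760 + 108/43 = 32788/43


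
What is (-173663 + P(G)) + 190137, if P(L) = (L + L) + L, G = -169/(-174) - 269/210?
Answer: 16720167/1015 ≈ 16473.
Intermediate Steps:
G = -943/3045 (G = -169*(-1/174) - 269*1/210 = 169/174 - 269/210 = -943/3045 ≈ -0.30969)
P(L) = 3*L (P(L) = 2*L + L = 3*L)
(-173663 + P(G)) + 190137 = (-173663 + 3*(-943/3045)) + 190137 = (-173663 - 943/1015) + 190137 = -176268888/1015 + 190137 = 16720167/1015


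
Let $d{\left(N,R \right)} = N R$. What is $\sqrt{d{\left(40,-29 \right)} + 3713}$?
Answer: $\sqrt{2553} \approx 50.527$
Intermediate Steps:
$\sqrt{d{\left(40,-29 \right)} + 3713} = \sqrt{40 \left(-29\right) + 3713} = \sqrt{-1160 + 3713} = \sqrt{2553}$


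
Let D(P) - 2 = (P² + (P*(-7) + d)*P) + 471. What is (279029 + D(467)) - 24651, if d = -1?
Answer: -1054150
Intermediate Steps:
D(P) = 473 + P² + P*(-1 - 7*P) (D(P) = 2 + ((P² + (P*(-7) - 1)*P) + 471) = 2 + ((P² + (-7*P - 1)*P) + 471) = 2 + ((P² + (-1 - 7*P)*P) + 471) = 2 + ((P² + P*(-1 - 7*P)) + 471) = 2 + (471 + P² + P*(-1 - 7*P)) = 473 + P² + P*(-1 - 7*P))
(279029 + D(467)) - 24651 = (279029 + (473 - 1*467 - 6*467²)) - 24651 = (279029 + (473 - 467 - 6*218089)) - 24651 = (279029 + (473 - 467 - 1308534)) - 24651 = (279029 - 1308528) - 24651 = -1029499 - 24651 = -1054150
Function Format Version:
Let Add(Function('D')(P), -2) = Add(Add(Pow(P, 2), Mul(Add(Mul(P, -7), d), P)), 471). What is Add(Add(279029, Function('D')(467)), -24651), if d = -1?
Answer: -1054150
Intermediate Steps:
Function('D')(P) = Add(473, Pow(P, 2), Mul(P, Add(-1, Mul(-7, P)))) (Function('D')(P) = Add(2, Add(Add(Pow(P, 2), Mul(Add(Mul(P, -7), -1), P)), 471)) = Add(2, Add(Add(Pow(P, 2), Mul(Add(Mul(-7, P), -1), P)), 471)) = Add(2, Add(Add(Pow(P, 2), Mul(Add(-1, Mul(-7, P)), P)), 471)) = Add(2, Add(Add(Pow(P, 2), Mul(P, Add(-1, Mul(-7, P)))), 471)) = Add(2, Add(471, Pow(P, 2), Mul(P, Add(-1, Mul(-7, P))))) = Add(473, Pow(P, 2), Mul(P, Add(-1, Mul(-7, P)))))
Add(Add(279029, Function('D')(467)), -24651) = Add(Add(279029, Add(473, Mul(-1, 467), Mul(-6, Pow(467, 2)))), -24651) = Add(Add(279029, Add(473, -467, Mul(-6, 218089))), -24651) = Add(Add(279029, Add(473, -467, -1308534)), -24651) = Add(Add(279029, -1308528), -24651) = Add(-1029499, -24651) = -1054150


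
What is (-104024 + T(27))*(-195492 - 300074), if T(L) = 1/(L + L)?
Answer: 1391870206985/27 ≈ 5.1551e+10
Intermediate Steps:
T(L) = 1/(2*L)
(-104024 + T(27))*(-195492 - 300074) = (-104024 + (1/2)/27)*(-195492 - 300074) = (-104024 + (1/2)*(1/27))*(-495566) = (-104024 + 1/54)*(-495566) = -5617295/54*(-495566) = 1391870206985/27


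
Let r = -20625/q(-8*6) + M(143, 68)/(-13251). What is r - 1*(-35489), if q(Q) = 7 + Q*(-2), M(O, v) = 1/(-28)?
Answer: 1348591054879/38215884 ≈ 35289.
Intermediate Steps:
M(O, v) = -1/28
q(Q) = 7 - 2*Q
r = -7652452397/38215884 (r = -20625/(7 - (-16)*6) - 1/28/(-13251) = -20625/(7 - 2*(-48)) - 1/28*(-1/13251) = -20625/(7 + 96) + 1/371028 = -20625/103 + 1/371028 = -7652452397/38215884 ≈ -200.24)
r - 1*(-35489) = -7652452397/38215884 - 1*(-35489) = -7652452397/38215884 + 35489 = 1348591054879/38215884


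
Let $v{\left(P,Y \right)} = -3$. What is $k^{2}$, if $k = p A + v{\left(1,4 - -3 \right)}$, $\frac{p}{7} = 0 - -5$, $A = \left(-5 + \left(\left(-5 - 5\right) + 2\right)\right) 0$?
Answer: $9$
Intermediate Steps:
$A = 0$ ($A = \left(-5 + \left(-10 + 2\right)\right) 0 = \left(-5 - 8\right) 0 = \left(-13\right) 0 = 0$)
$p = 35$ ($p = 7 \left(0 - -5\right) = 7 \left(0 + 5\right) = 7 \cdot 5 = 35$)
$k = -3$ ($k = 35 \cdot 0 - 3 = 0 - 3 = -3$)
$k^{2} = \left(-3\right)^{2} = 9$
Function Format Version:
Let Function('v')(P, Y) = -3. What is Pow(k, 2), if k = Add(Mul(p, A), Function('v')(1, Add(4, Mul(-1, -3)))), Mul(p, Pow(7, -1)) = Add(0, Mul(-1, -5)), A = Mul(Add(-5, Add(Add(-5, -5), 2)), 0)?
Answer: 9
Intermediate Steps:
A = 0 (A = Mul(Add(-5, Add(-10, 2)), 0) = Mul(Add(-5, -8), 0) = Mul(-13, 0) = 0)
p = 35 (p = Mul(7, Add(0, Mul(-1, -5))) = Mul(7, Add(0, 5)) = Mul(7, 5) = 35)
k = -3 (k = Add(Mul(35, 0), -3) = Add(0, -3) = -3)
Pow(k, 2) = Pow(-3, 2) = 9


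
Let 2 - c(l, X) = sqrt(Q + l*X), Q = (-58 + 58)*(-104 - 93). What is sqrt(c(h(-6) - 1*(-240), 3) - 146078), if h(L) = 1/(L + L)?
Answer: sqrt(-584304 - 2*sqrt(2879))/2 ≈ 382.23*I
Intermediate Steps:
Q = 0 (Q = 0*(-197) = 0)
h(L) = 1/(2*L)
c(l, X) = 2 - sqrt(X*l) (c(l, X) = 2 - sqrt(0 + l*X) = 2 - sqrt(0 + X*l) = 2 - sqrt(X*l))
sqrt(c(h(-6) - 1*(-240), 3) - 146078) = sqrt((2 - sqrt(3*((1/2)/(-6) - 1*(-240)))) - 146078) = sqrt((2 - sqrt(3*((1/2)*(-1/6) + 240))) - 146078) = sqrt((2 - sqrt(3*(-1/12 + 240))) - 146078) = sqrt((2 - sqrt(3*(2879/12))) - 146078) = sqrt((2 - sqrt(2879/4)) - 146078) = sqrt((2 - sqrt(2879)/2) - 146078) = sqrt(-146076 - sqrt(2879)/2)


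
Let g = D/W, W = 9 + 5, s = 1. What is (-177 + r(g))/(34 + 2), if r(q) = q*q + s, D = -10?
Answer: -8599/1764 ≈ -4.8747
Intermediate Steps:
W = 14
g = -5/7 (g = -10/14 = -10*1/14 = -5/7 ≈ -0.71429)
r(q) = 1 + q² (r(q) = q*q + 1 = q² + 1 = 1 + q²)
(-177 + r(g))/(34 + 2) = (-177 + (1 + (-5/7)²))/(34 + 2) = (-177 + (1 + 25/49))/36 = (-177 + 74/49)*(1/36) = -8599/49*1/36 = -8599/1764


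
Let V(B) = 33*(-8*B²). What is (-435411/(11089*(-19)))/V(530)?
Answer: -145137/5208112967200 ≈ -2.7867e-8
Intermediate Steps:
V(B) = -264*B²
(-435411/(11089*(-19)))/V(530) = (-435411/(11089*(-19)))/((-264*530²)) = (-435411/(-210691))/((-264*280900)) = -435411*(-1/210691)/(-74157600) = (435411/210691)*(-1/74157600) = -145137/5208112967200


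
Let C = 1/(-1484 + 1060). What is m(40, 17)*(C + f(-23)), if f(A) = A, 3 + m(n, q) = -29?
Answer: 39012/53 ≈ 736.08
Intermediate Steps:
m(n, q) = -32 (m(n, q) = -3 - 29 = -32)
C = -1/424 (C = 1/(-424) = -1/424 ≈ -0.0023585)
m(40, 17)*(C + f(-23)) = -32*(-1/424 - 23) = -32*(-9753/424) = 39012/53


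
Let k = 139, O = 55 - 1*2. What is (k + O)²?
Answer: 36864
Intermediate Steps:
O = 53 (O = 55 - 2 = 53)
(k + O)² = (139 + 53)² = 192² = 36864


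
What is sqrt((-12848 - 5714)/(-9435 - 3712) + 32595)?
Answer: sqrt(5634081469969)/13147 ≈ 180.54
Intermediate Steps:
sqrt((-12848 - 5714)/(-9435 - 3712) + 32595) = sqrt(-18562/(-13147) + 32595) = sqrt(-18562*(-1/13147) + 32595) = sqrt(18562/13147 + 32595) = sqrt(428545027/13147) = sqrt(5634081469969)/13147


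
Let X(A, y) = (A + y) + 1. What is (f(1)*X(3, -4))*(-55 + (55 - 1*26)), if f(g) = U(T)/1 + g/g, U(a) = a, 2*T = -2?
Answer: 0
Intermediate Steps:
T = -1 (T = (1/2)*(-2) = -1)
X(A, y) = 1 + A + y
f(g) = 0 (f(g) = -1/1 + g/g = -1*1 + 1 = -1 + 1 = 0)
(f(1)*X(3, -4))*(-55 + (55 - 1*26)) = (0*(1 + 3 - 4))*(-55 + (55 - 1*26)) = (0*0)*(-55 + (55 - 26)) = 0*(-55 + 29) = 0*(-26) = 0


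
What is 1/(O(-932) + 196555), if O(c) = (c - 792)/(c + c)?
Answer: 466/91595061 ≈ 5.0876e-6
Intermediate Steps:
O(c) = (-792 + c)/(2*c) (O(c) = (-792 + c)/((2*c)) = (-792 + c)*(1/(2*c)) = (-792 + c)/(2*c))
1/(O(-932) + 196555) = 1/((1/2)*(-792 - 932)/(-932) + 196555) = 1/((1/2)*(-1/932)*(-1724) + 196555) = 1/(431/466 + 196555) = 1/(91595061/466) = 466/91595061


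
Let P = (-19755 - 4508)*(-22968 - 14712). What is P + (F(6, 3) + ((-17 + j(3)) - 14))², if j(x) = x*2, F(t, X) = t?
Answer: 914230201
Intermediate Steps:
P = 914229840 (P = -24263*(-37680) = 914229840)
j(x) = 2*x
P + (F(6, 3) + ((-17 + j(3)) - 14))² = 914229840 + (6 + ((-17 + 2*3) - 14))² = 914229840 + (6 + ((-17 + 6) - 14))² = 914229840 + (6 + (-11 - 14))² = 914229840 + (6 - 25)² = 914229840 + (-19)² = 914229840 + 361 = 914230201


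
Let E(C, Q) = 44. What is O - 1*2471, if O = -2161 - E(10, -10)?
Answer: -4676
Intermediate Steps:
O = -2205 (O = -2161 - 1*44 = -2161 - 44 = -2205)
O - 1*2471 = -2205 - 1*2471 = -2205 - 2471 = -4676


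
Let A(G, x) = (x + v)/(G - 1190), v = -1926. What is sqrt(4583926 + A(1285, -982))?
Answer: sqrt(41369655890)/95 ≈ 2141.0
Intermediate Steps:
A(G, x) = (-1926 + x)/(-1190 + G) (A(G, x) = (x - 1926)/(G - 1190) = (-1926 + x)/(-1190 + G))
sqrt(4583926 + A(1285, -982)) = sqrt(4583926 + (-1926 - 982)/(-1190 + 1285)) = sqrt(4583926 - 2908/95) = sqrt(435470062/95) = sqrt(41369655890)/95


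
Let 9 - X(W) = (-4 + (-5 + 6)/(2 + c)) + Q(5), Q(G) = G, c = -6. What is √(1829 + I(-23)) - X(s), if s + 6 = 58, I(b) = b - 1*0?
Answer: -33/4 + √1806 ≈ 34.247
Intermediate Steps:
I(b) = b (I(b) = b + 0 = b)
s = 52 (s = -6 + 58 = 52)
X(W) = 33/4 (X(W) = 9 - ((-4 + (-5 + 6)/(2 - 6)) + 5) = 9 - ((-4 + 1/(-4)) + 5) = 9 - ((-4 + 1*(-¼)) + 5) = 9 - ((-4 - ¼) + 5) = 9 - (-17/4 + 5) = 9 - 1*¾ = 9 - ¾ = 33/4)
√(1829 + I(-23)) - X(s) = √(1829 - 23) - 1*33/4 = √1806 - 33/4 = -33/4 + √1806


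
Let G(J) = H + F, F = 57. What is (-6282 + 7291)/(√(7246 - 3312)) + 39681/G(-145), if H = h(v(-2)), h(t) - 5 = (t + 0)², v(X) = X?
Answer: 13227/22 + 1009*√3934/3934 ≈ 617.31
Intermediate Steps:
h(t) = 5 + t² (h(t) = 5 + (t + 0)² = 5 + t²)
H = 9 (H = 5 + (-2)² = 5 + 4 = 9)
G(J) = 66 (G(J) = 9 + 57 = 66)
(-6282 + 7291)/(√(7246 - 3312)) + 39681/G(-145) = (-6282 + 7291)/(√(7246 - 3312)) + 39681/66 = 1009/(√3934) + 39681*(1/66) = 1009*(√3934/3934) + 13227/22 = 1009*√3934/3934 + 13227/22 = 13227/22 + 1009*√3934/3934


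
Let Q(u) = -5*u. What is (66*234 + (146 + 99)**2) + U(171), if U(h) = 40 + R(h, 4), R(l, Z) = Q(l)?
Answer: 74654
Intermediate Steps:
R(l, Z) = -5*l
U(h) = 40 - 5*h
(66*234 + (146 + 99)**2) + U(171) = (66*234 + (146 + 99)**2) + (40 - 5*171) = (15444 + 245**2) + (40 - 855) = (15444 + 60025) - 815 = 75469 - 815 = 74654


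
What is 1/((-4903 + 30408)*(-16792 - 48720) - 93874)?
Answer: -1/1670977434 ≈ -5.9845e-10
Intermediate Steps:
1/((-4903 + 30408)*(-16792 - 48720) - 93874) = 1/(25505*(-65512) - 93874) = 1/(-1670883560 - 93874) = 1/(-1670977434) = -1/1670977434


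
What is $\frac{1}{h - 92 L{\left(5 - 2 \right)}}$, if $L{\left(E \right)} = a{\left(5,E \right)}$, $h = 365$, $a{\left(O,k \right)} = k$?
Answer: $\frac{1}{89} \approx 0.011236$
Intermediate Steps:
$L{\left(E \right)} = E$
$\frac{1}{h - 92 L{\left(5 - 2 \right)}} = \frac{1}{365 - 92 \left(5 - 2\right)} = \frac{1}{365 - 276} = \frac{1}{89}$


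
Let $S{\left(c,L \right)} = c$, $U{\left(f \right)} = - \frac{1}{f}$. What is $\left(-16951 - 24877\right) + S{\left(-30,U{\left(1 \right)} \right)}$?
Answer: $-41858$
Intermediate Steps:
$\left(-16951 - 24877\right) + S{\left(-30,U{\left(1 \right)} \right)} = \left(-16951 - 24877\right) - 30 = -41828 - 30 = -41858$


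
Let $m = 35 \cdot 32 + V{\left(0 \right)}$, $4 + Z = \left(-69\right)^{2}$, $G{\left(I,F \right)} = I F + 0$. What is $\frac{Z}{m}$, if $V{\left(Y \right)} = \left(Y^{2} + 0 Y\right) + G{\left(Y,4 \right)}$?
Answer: $\frac{4757}{1120} \approx 4.2473$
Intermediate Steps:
$G{\left(I,F \right)} = F I$ ($G{\left(I,F \right)} = F I + 0 = F I$)
$V{\left(Y \right)} = Y^{2} + 4 Y$ ($V{\left(Y \right)} = \left(Y^{2} + 0 Y\right) + 4 Y = \left(Y^{2} + 0\right) + 4 Y = Y^{2} + 4 Y$)
$Z = 4757$ ($Z = -4 + \left(-69\right)^{2} = -4 + 4761 = 4757$)
$m = 1120$ ($m = 35 \cdot 32 + 0 \left(4 + 0\right) = 1120 + 0 \cdot 4 = 1120 + 0 = 1120$)
$\frac{Z}{m} = \frac{4757}{1120}$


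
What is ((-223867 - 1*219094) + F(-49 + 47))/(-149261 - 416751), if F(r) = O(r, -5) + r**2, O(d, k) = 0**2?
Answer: 442957/566012 ≈ 0.78259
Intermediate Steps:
O(d, k) = 0
F(r) = r**2 (F(r) = 0 + r**2 = r**2)
((-223867 - 1*219094) + F(-49 + 47))/(-149261 - 416751) = ((-223867 - 1*219094) + (-49 + 47)**2)/(-149261 - 416751) = ((-223867 - 219094) + (-2)**2)/(-566012) = (-442961 + 4)*(-1/566012) = -442957*(-1/566012) = 442957/566012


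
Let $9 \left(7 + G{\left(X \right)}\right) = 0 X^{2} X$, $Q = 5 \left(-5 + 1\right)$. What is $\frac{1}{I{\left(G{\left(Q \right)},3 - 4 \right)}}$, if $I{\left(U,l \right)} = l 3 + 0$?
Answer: $- \frac{1}{3} \approx -0.33333$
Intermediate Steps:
$Q = -20$ ($Q = 5 \left(-4\right) = -20$)
$G{\left(X \right)} = -7$ ($G{\left(X \right)} = -7 + \frac{0 X^{2} X}{9} = -7 + \frac{0 X}{9} = -7 + \frac{1}{9} \cdot 0 = -7 + 0 = -7$)
$I{\left(U,l \right)} = 3 l$ ($I{\left(U,l \right)} = 3 l + 0 = 3 l$)
$\frac{1}{I{\left(G{\left(Q \right)},3 - 4 \right)}} = \frac{1}{3 \left(3 - 4\right)} = \frac{1}{3 \left(-1\right)} = \frac{1}{-3} = - \frac{1}{3}$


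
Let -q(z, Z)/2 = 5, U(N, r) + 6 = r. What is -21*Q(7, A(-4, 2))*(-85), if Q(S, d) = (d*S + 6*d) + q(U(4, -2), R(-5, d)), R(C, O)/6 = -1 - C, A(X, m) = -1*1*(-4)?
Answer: 74970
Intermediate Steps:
A(X, m) = 4 (A(X, m) = -1*(-4) = 4)
R(C, O) = -6 - 6*C (R(C, O) = 6*(-1 - C) = -6 - 6*C)
U(N, r) = -6 + r
q(z, Z) = -10 (q(z, Z) = -2*5 = -10)
Q(S, d) = -10 + 6*d + S*d (Q(S, d) = (d*S + 6*d) - 10 = (S*d + 6*d) - 10 = (6*d + S*d) - 10 = -10 + 6*d + S*d)
-21*Q(7, A(-4, 2))*(-85) = -21*(-10 + 6*4 + 7*4)*(-85) = -21*(-10 + 24 + 28)*(-85) = -21*42*(-85) = -882*(-85) = 74970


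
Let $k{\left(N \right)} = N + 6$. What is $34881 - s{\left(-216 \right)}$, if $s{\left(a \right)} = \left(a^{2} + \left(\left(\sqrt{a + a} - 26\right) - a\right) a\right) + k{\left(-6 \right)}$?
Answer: $29265 + 2592 i \sqrt{3} \approx 29265.0 + 4489.5 i$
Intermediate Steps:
$k{\left(N \right)} = 6 + N$
$s{\left(a \right)} = a^{2} + a \left(-26 - a + \sqrt{2} \sqrt{a}\right)$ ($s{\left(a \right)} = \left(a^{2} + \left(\left(\sqrt{a + a} - 26\right) - a\right) a\right) + \left(6 - 6\right) = \left(a^{2} + \left(\left(\sqrt{2 a} - 26\right) - a\right) a\right) + 0 = \left(a^{2} + \left(\left(\sqrt{2} \sqrt{a} - 26\right) - a\right) a\right) + 0 = \left(a^{2} + \left(\left(-26 + \sqrt{2} \sqrt{a}\right) - a\right) a\right) + 0 = \left(a^{2} + \left(-26 - a + \sqrt{2} \sqrt{a}\right) a\right) + 0 = \left(a^{2} + a \left(-26 - a + \sqrt{2} \sqrt{a}\right)\right) + 0 = a^{2} + a \left(-26 - a + \sqrt{2} \sqrt{a}\right)$)
$34881 - s{\left(-216 \right)} = 34881 - \left(\left(-26\right) \left(-216\right) + \sqrt{2} \left(-216\right)^{\frac{3}{2}}\right) = 34881 - \left(5616 + \sqrt{2} \left(- 1296 i \sqrt{6}\right)\right) = 34881 - \left(5616 - 2592 i \sqrt{3}\right) = 29265 + 2592 i \sqrt{3}$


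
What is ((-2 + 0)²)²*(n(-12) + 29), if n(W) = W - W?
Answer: 464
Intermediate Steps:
n(W) = 0
((-2 + 0)²)²*(n(-12) + 29) = ((-2 + 0)²)²*(0 + 29) = ((-2)²)²*29 = 4²*29 = 16*29 = 464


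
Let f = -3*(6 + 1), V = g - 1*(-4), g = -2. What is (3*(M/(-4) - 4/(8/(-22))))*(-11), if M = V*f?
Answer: -1419/2 ≈ -709.50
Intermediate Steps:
V = 2 (V = -2 - 1*(-4) = -2 + 4 = 2)
f = -21 (f = -3*7 = -21)
M = -42 (M = 2*(-21) = -42)
(3*(M/(-4) - 4/(8/(-22))))*(-11) = (3*(-42/(-4) - 4/(8/(-22))))*(-11) = (3*(-42*(-¼) - 4/(8*(-1/22))))*(-11) = (3*(21/2 - 4/(-4/11)))*(-11) = (3*(21/2 - 4*(-11/4)))*(-11) = (3*(21/2 + 11))*(-11) = (3*(43/2))*(-11) = (129/2)*(-11) = -1419/2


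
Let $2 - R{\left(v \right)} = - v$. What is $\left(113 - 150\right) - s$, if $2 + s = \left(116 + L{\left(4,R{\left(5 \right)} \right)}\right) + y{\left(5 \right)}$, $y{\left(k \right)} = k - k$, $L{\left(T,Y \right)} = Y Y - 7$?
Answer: $-193$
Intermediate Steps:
$R{\left(v \right)} = 2 + v$ ($R{\left(v \right)} = 2 - - v = 2 + v$)
$L{\left(T,Y \right)} = -7 + Y^{2}$ ($L{\left(T,Y \right)} = Y^{2} - 7 = -7 + Y^{2}$)
$y{\left(k \right)} = 0$
$s = 156$ ($s = -2 + \left(\left(116 - \left(7 - \left(2 + 5\right)^{2}\right)\right) + 0\right) = -2 + \left(\left(116 - \left(7 - 7^{2}\right)\right) + 0\right) = -2 + \left(\left(116 + \left(-7 + 49\right)\right) + 0\right) = -2 + \left(\left(116 + 42\right) + 0\right) = -2 + \left(158 + 0\right) = -2 + 158 = 156$)
$\left(113 - 150\right) - s = \left(113 - 150\right) - 156 = -37 - 156 = -193$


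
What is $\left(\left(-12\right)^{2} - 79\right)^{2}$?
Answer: $4225$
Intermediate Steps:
$\left(\left(-12\right)^{2} - 79\right)^{2} = \left(144 - 79\right)^{2} = 65^{2} = 4225$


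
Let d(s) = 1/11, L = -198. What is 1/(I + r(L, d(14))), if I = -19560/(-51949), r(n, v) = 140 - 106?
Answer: 51949/1785826 ≈ 0.029090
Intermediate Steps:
d(s) = 1/11
r(n, v) = 34
I = 19560/51949 (I = -19560*(-1/51949) = 19560/51949 ≈ 0.37652)
1/(I + r(L, d(14))) = 1/(19560/51949 + 34) = 1/(1785826/51949) = 51949/1785826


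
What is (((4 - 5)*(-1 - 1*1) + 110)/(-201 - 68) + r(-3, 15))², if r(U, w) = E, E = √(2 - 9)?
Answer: (112 - 269*I*√7)²/72361 ≈ -6.8266 - 2.2032*I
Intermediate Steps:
E = I*√7 (E = √(-7) = I*√7 ≈ 2.6458*I)
r(U, w) = I*√7
(((4 - 5)*(-1 - 1*1) + 110)/(-201 - 68) + r(-3, 15))² = (((4 - 5)*(-1 - 1*1) + 110)/(-201 - 68) + I*√7)² = ((-(-1 - 1) + 110)/(-269) + I*√7)² = ((-1*(-2) + 110)*(-1/269) + I*√7)² = ((2 + 110)*(-1/269) + I*√7)² = (112*(-1/269) + I*√7)² = (-112/269 + I*√7)²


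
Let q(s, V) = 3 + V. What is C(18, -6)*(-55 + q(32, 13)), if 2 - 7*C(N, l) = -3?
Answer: -195/7 ≈ -27.857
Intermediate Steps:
C(N, l) = 5/7 (C(N, l) = 2/7 - ⅐*(-3) = 2/7 + 3/7 = 5/7)
C(18, -6)*(-55 + q(32, 13)) = 5*(-55 + (3 + 13))/7 = 5*(-55 + 16)/7 = (5/7)*(-39) = -195/7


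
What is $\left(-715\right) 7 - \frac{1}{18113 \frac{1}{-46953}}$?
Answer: $- \frac{90608612}{18113} \approx -5002.4$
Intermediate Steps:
$\left(-715\right) 7 - \frac{1}{18113 \frac{1}{-46953}} = -5005 - \frac{1}{18113 \left(- \frac{1}{46953}\right)} = -5005 - \frac{1}{- \frac{18113}{46953}} = -5005 - - \frac{46953}{18113} = -5005 + \frac{46953}{18113} = - \frac{90608612}{18113}$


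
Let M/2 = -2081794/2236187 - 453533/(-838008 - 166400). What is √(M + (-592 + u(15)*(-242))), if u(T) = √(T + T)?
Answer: √(-186956737304740692526047189 - 76301301584990340708173192*√30)/561511028074 ≈ 43.8*I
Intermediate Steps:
u(T) = √2*√T (u(T) = √(2*T) = √2*√T)
M = -1076785949281/1123022056148 (M = 2*(-2081794/2236187 - 453533/(-838008 - 166400)) = 2*(-2081794*1/2236187 - 453533/(-1004408)) = 2*(-2081794/2236187 - 453533*(-1/1004408)) = 2*(-2081794/2236187 + 453533/1004408) = 2*(-1076785949281/2246044112296) = -1076785949281/1123022056148 ≈ -0.95883)
√(M + (-592 + u(15)*(-242))) = √(-1076785949281/1123022056148 + (-592 + (√2*√15)*(-242))) = √(-1076785949281/1123022056148 + (-592 + √30*(-242))) = √(-1076785949281/1123022056148 + (-592 - 242*√30)) = √(-665905843188897/1123022056148 - 242*√30)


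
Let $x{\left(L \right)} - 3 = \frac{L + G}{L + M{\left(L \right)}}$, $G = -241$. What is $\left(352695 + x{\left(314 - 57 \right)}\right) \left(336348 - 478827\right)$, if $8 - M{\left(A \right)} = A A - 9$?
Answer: $- \frac{1101776378388462}{21925} \approx -5.0252 \cdot 10^{10}$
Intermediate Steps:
$M{\left(A \right)} = 17 - A^{2}$ ($M{\left(A \right)} = 8 - \left(A A - 9\right) = 8 - \left(A^{2} - 9\right) = 8 - \left(-9 + A^{2}\right) = 17 - A^{2}$)
$x{\left(L \right)} = 3 + \frac{-241 + L}{17 + L - L^{2}}$ ($x{\left(L \right)} = 3 + \frac{L - 241}{L - \left(-17 + L^{2}\right)} = 3 + \frac{-241 + L}{17 + L - L^{2}}$)
$\left(352695 + x{\left(314 - 57 \right)}\right) \left(336348 - 478827\right) = \left(352695 + \frac{-190 - 3 \left(314 - 57\right)^{2} + 4 \left(314 - 57\right)}{17 + \left(314 - 57\right) - \left(314 - 57\right)^{2}}\right) \left(336348 - 478827\right) = \left(352695 + \frac{-190 - 3 \cdot 257^{2} + 4 \cdot 257}{17 + 257 - 257^{2}}\right) \left(-142479\right) = \left(352695 + \frac{-190 - 198147 + 1028}{17 + 257 - 66049}\right) \left(-142479\right) = \left(352695 + \frac{1}{-65775} \left(-197309\right)\right) \left(-142479\right) = \left(352695 - - \frac{197309}{65775}\right) \left(-142479\right) = \left(352695 + \frac{197309}{65775}\right) \left(-142479\right) = \frac{23198710934}{65775} \left(-142479\right) = - \frac{1101776378388462}{21925}$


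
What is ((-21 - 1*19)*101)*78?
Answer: -315120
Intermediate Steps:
((-21 - 1*19)*101)*78 = ((-21 - 19)*101)*78 = -40*101*78 = -4040*78 = -315120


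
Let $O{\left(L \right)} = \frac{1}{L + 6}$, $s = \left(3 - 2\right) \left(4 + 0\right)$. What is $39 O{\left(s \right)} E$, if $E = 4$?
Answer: $\frac{78}{5} \approx 15.6$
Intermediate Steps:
$s = 4$ ($s = 1 \cdot 4 = 4$)
$O{\left(L \right)} = \frac{1}{6 + L}$
$39 O{\left(s \right)} E = \frac{39}{6 + 4} \cdot 4 = \frac{39}{10} \cdot 4 = \frac{78}{5}$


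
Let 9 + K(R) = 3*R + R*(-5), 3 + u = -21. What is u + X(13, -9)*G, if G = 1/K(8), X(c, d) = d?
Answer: -591/25 ≈ -23.640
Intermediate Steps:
u = -24 (u = -3 - 21 = -24)
K(R) = -9 - 2*R (K(R) = -9 + (3*R + R*(-5)) = -9 + (3*R - 5*R) = -9 - 2*R)
G = -1/25 (G = 1/(-9 - 2*8) = 1/(-9 - 16) = 1/(-25) = -1/25 ≈ -0.040000)
u + X(13, -9)*G = -24 - 9*(-1/25) = -24 + 9/25 = -591/25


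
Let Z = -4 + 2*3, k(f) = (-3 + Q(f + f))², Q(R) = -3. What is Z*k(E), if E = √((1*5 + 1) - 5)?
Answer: 72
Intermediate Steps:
E = 1 (E = √((5 + 1) - 5) = √(6 - 5) = √1 = 1)
k(f) = 36 (k(f) = (-3 - 3)² = (-6)² = 36)
Z = 2 (Z = -4 + 6 = 2)
Z*k(E) = 2*36 = 72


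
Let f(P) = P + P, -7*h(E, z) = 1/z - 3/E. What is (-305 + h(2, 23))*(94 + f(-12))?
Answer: -490715/23 ≈ -21335.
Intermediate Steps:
h(E, z) = -1/(7*z) + 3/(7*E) (h(E, z) = -(1/z - 3/E)/7 = -1/(7*z) + 3/(7*E))
f(P) = 2*P
(-305 + h(2, 23))*(94 + f(-12)) = (-305 + (⅐)*(-1*2 + 3*23)/(2*23))*(94 + 2*(-12)) = (-305 + (⅐)*(½)*(1/23)*(-2 + 69))*(94 - 24) = (-305 + (⅐)*(½)*(1/23)*67)*70 = (-305 + 67/322)*70 = -98143/322*70 = -490715/23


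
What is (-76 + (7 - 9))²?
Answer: 6084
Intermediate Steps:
(-76 + (7 - 9))² = (-76 - 2)² = (-78)² = 6084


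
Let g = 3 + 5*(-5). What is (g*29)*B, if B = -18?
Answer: 11484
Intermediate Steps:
g = -22 (g = 3 - 25 = -22)
(g*29)*B = -22*29*(-18) = -638*(-18) = 11484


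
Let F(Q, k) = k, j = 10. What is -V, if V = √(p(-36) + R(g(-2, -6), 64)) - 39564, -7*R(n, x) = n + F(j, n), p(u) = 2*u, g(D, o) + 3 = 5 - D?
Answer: 39564 - 16*I*√14/7 ≈ 39564.0 - 8.5524*I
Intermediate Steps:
g(D, o) = 2 - D (g(D, o) = -3 + (5 - D) = 2 - D)
R(n, x) = -2*n/7 (R(n, x) = -(n + n)/7 = -2*n/7)
V = -39564 + 16*I*√14/7 (V = √(2*(-36) - 2*(2 - 1*(-2))/7) - 39564 = √(-72 - 2*(2 + 2)/7) - 39564 = √(-72 - 2/7*4) - 39564 = √(-72 - 8/7) - 39564 = √(-512/7) - 39564 = 16*I*√14/7 - 39564 = -39564 + 16*I*√14/7 ≈ -39564.0 + 8.5524*I)
-V = -(-39564 + 16*I*√14/7) = 39564 - 16*I*√14/7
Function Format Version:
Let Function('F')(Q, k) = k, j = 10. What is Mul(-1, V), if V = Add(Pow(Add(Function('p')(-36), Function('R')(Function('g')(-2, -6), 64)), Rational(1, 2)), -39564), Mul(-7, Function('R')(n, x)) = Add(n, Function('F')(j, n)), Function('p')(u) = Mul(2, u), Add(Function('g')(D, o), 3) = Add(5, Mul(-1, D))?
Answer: Add(39564, Mul(Rational(-16, 7), I, Pow(14, Rational(1, 2)))) ≈ Add(39564., Mul(-8.5524, I))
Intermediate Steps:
Function('g')(D, o) = Add(2, Mul(-1, D)) (Function('g')(D, o) = Add(-3, Add(5, Mul(-1, D))) = Add(2, Mul(-1, D)))
Function('R')(n, x) = Mul(Rational(-2, 7), n) (Function('R')(n, x) = Mul(Rational(-1, 7), Add(n, n)) = Mul(Rational(-1, 7), Mul(2, n)) = Mul(Rational(-2, 7), n))
V = Add(-39564, Mul(Rational(16, 7), I, Pow(14, Rational(1, 2)))) (V = Add(Pow(Add(Mul(2, -36), Mul(Rational(-2, 7), Add(2, Mul(-1, -2)))), Rational(1, 2)), -39564) = Add(Pow(Add(-72, Mul(Rational(-2, 7), Add(2, 2))), Rational(1, 2)), -39564) = Add(Pow(Add(-72, Mul(Rational(-2, 7), 4)), Rational(1, 2)), -39564) = Add(Pow(Add(-72, Rational(-8, 7)), Rational(1, 2)), -39564) = Add(Pow(Rational(-512, 7), Rational(1, 2)), -39564) = Add(Mul(Rational(16, 7), I, Pow(14, Rational(1, 2))), -39564) = Add(-39564, Mul(Rational(16, 7), I, Pow(14, Rational(1, 2)))) ≈ Add(-39564., Mul(8.5524, I)))
Mul(-1, V) = Mul(-1, Add(-39564, Mul(Rational(16, 7), I, Pow(14, Rational(1, 2))))) = Add(39564, Mul(Rational(-16, 7), I, Pow(14, Rational(1, 2))))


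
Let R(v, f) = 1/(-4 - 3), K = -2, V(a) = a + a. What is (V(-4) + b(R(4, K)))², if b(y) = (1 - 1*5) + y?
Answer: 7225/49 ≈ 147.45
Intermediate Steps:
V(a) = 2*a
R(v, f) = -⅐ (R(v, f) = 1/(-7) = -⅐)
b(y) = -4 + y (b(y) = (1 - 5) + y = -4 + y)
(V(-4) + b(R(4, K)))² = (2*(-4) + (-4 - ⅐))² = (-8 - 29/7)² = (-85/7)² = 7225/49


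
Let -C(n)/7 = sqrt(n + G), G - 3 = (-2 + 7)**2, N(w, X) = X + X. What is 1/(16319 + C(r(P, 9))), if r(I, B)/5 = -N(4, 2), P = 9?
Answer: 16319/266309369 + 14*sqrt(2)/266309369 ≈ 6.1353e-5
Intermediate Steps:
N(w, X) = 2*X
G = 28 (G = 3 + (-2 + 7)**2 = 3 + 5**2 = 3 + 25 = 28)
r(I, B) = -20 (r(I, B) = 5*(-2*2) = 5*(-1*4) = 5*(-4) = -20)
C(n) = -7*sqrt(28 + n) (C(n) = -7*sqrt(n + 28) = -7*sqrt(28 + n))
1/(16319 + C(r(P, 9))) = 1/(16319 - 7*sqrt(28 - 20)) = 1/(16319 - 14*sqrt(2))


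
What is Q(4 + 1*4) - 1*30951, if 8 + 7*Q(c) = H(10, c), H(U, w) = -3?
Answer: -216668/7 ≈ -30953.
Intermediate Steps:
Q(c) = -11/7 (Q(c) = -8/7 + (1/7)*(-3) = -8/7 - 3/7 = -11/7)
Q(4 + 1*4) - 1*30951 = -11/7 - 1*30951 = -11/7 - 30951 = -216668/7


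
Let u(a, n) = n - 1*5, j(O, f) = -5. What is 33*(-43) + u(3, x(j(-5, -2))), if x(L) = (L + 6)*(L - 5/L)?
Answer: -1428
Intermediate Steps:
x(L) = (6 + L)*(L - 5/L)
u(a, n) = -5 + n (u(a, n) = n - 5 = -5 + n)
33*(-43) + u(3, x(j(-5, -2))) = 33*(-43) + (-5 + (-5 + (-5)² - 30/(-5) + 6*(-5))) = -1419 + (-5 + (-5 + 25 - 30*(-⅕) - 30)) = -1419 + (-5 + (-5 + 25 + 6 - 30)) = -1419 + (-5 - 4) = -1419 - 9 = -1428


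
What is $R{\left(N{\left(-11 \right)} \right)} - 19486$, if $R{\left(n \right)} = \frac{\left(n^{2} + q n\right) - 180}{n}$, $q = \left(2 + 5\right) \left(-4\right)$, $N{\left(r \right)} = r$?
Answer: $- \frac{214595}{11} \approx -19509.0$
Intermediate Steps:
$q = -28$ ($q = 7 \left(-4\right) = -28$)
$R{\left(n \right)} = \frac{-180 + n^{2} - 28 n}{n}$ ($R{\left(n \right)} = \frac{\left(n^{2} - 28 n\right) - 180}{n} = \frac{-180 + n^{2} - 28 n}{n}$)
$R{\left(N{\left(-11 \right)} \right)} - 19486 = \left(-28 - 11 - \frac{180}{-11}\right) - 19486 = \left(-28 - 11 - - \frac{180}{11}\right) - 19486 = \left(-28 - 11 + \frac{180}{11}\right) - 19486 = - \frac{249}{11} - 19486 = - \frac{214595}{11}$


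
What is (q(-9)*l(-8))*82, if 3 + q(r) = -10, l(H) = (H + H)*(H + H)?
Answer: -272896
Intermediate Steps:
l(H) = 4*H² (l(H) = (2*H)*(2*H) = 4*H²)
q(r) = -13 (q(r) = -3 - 10 = -13)
(q(-9)*l(-8))*82 = -52*(-8)²*82 = -52*64*82 = -13*256*82 = -3328*82 = -272896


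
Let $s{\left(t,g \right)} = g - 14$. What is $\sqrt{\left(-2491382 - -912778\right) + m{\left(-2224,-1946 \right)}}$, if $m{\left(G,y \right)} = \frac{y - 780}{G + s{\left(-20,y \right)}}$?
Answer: $\frac{i \sqrt{1727175181215}}{1046} \approx 1256.4 i$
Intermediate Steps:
$s{\left(t,g \right)} = -14 + g$
$m{\left(G,y \right)} = \frac{-780 + y}{-14 + G + y}$ ($m{\left(G,y \right)} = \frac{y - 780}{G + \left(-14 + y\right)} = \frac{-780 + y}{-14 + G + y}$)
$\sqrt{\left(-2491382 - -912778\right) + m{\left(-2224,-1946 \right)}} = \sqrt{\left(-2491382 - -912778\right) + \frac{-780 - 1946}{-14 - 2224 - 1946}} = \sqrt{\left(-2491382 + 912778\right) + \frac{1}{-4184} \left(-2726\right)} = \sqrt{-1578604 - - \frac{1363}{2092}} = \sqrt{-1578604 + \frac{1363}{2092}} = \sqrt{- \frac{3302438205}{2092}} = \frac{i \sqrt{1727175181215}}{1046}$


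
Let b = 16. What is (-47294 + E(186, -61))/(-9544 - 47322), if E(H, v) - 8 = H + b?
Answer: 23542/28433 ≈ 0.82798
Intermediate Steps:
E(H, v) = 24 + H (E(H, v) = 8 + (H + 16) = 8 + (16 + H) = 24 + H)
(-47294 + E(186, -61))/(-9544 - 47322) = (-47294 + (24 + 186))/(-9544 - 47322) = (-47294 + 210)/(-56866) = -47084*(-1/56866) = 23542/28433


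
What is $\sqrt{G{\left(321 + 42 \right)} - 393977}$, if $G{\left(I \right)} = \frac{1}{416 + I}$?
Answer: $\frac{3 i \sqrt{26564599542}}{779} \approx 627.68 i$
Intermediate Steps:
$\sqrt{G{\left(321 + 42 \right)} - 393977} = \sqrt{\frac{1}{416 + \left(321 + 42\right)} - 393977} = \sqrt{\frac{1}{416 + 363} - 393977} = \sqrt{\frac{1}{779} - 393977} = \sqrt{- \frac{306908082}{779}} = \frac{3 i \sqrt{26564599542}}{779}$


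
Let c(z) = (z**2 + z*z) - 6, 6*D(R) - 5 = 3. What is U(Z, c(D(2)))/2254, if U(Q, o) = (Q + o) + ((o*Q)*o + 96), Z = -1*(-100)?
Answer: 199/567 ≈ 0.35097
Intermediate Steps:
D(R) = 4/3 (D(R) = 5/6 + (1/6)*3 = 5/6 + 1/2 = 4/3)
Z = 100
c(z) = -6 + 2*z**2 (c(z) = (z**2 + z**2) - 6 = 2*z**2 - 6 = -6 + 2*z**2)
U(Q, o) = 96 + Q + o + Q*o**2 (U(Q, o) = (Q + o) + ((Q*o)*o + 96) = (Q + o) + (Q*o**2 + 96) = (Q + o) + (96 + Q*o**2) = 96 + Q + o + Q*o**2)
U(Z, c(D(2)))/2254 = (96 + 100 + (-6 + 2*(4/3)**2) + 100*(-6 + 2*(4/3)**2)**2)/2254 = (96 + 100 + (-6 + 2*(16/9)) + 100*(-6 + 2*(16/9))**2)*(1/2254) = (96 + 100 + (-6 + 32/9) + 100*(-6 + 32/9)**2)*(1/2254) = (96 + 100 - 22/9 + 100*(-22/9)**2)*(1/2254) = (96 + 100 - 22/9 + 100*(484/81))*(1/2254) = (96 + 100 - 22/9 + 48400/81)*(1/2254) = (64078/81)*(1/2254) = 199/567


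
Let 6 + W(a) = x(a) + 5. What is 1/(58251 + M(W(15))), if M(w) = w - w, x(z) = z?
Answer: 1/58251 ≈ 1.7167e-5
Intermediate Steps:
W(a) = -1 + a (W(a) = -6 + (a + 5) = -6 + (5 + a) = -1 + a)
M(w) = 0
1/(58251 + M(W(15))) = 1/(58251 + 0) = 1/58251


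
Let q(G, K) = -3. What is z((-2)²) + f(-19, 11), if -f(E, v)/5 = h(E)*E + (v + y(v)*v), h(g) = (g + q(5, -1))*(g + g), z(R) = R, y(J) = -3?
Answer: 79534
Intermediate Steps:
h(g) = 2*g*(-3 + g) (h(g) = (g - 3)*(g + g) = (-3 + g)*(2*g) = 2*g*(-3 + g))
f(E, v) = 10*v - 10*E²*(-3 + E) (f(E, v) = -5*((2*E*(-3 + E))*E + (v - 3*v)) = -5*(2*E²*(-3 + E) - 2*v) = -5*(-2*v + 2*E²*(-3 + E)) = 10*v - 10*E²*(-3 + E))
z((-2)²) + f(-19, 11) = (-2)² + (10*11 + 10*(-19)²*(3 - 1*(-19))) = 4 + (110 + 10*361*(3 + 19)) = 4 + (110 + 10*361*22) = 4 + (110 + 79420) = 4 + 79530 = 79534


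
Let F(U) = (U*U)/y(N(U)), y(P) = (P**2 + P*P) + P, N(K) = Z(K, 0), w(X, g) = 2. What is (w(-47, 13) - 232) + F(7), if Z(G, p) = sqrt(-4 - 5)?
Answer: -8608/37 - 49*I/111 ≈ -232.65 - 0.44144*I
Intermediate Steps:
Z(G, p) = 3*I (Z(G, p) = sqrt(-9) = 3*I)
N(K) = 3*I
y(P) = P + 2*P**2 (y(P) = (P**2 + P**2) + P = 2*P**2 + P = P + 2*P**2)
F(U) = -I*U**2*(1 - 6*I)/111 (F(U) = (U*U)/(((3*I)*(1 + 2*(3*I)))) = U**2/(((3*I)*(1 + 6*I))) = U**2/((3*I*(1 + 6*I))) = U**2*(-I*(1 - 6*I)/111) = -I*U**2*(1 - 6*I)/111)
(w(-47, 13) - 232) + F(7) = (2 - 232) + (1/111)*I*7**2*(-1 + 6*I) = -230 + (1/111)*I*49*(-1 + 6*I) = -230 + 49*I*(-1 + 6*I)/111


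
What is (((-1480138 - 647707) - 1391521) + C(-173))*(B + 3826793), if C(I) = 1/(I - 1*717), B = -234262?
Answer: -11252653998850471/890 ≈ -1.2643e+13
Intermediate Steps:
C(I) = 1/(-717 + I) (C(I) = 1/(I - 717) = 1/(-717 + I))
(((-1480138 - 647707) - 1391521) + C(-173))*(B + 3826793) = (((-1480138 - 647707) - 1391521) + 1/(-717 - 173))*(-234262 + 3826793) = ((-2127845 - 1391521) + 1/(-890))*3592531 = (-3519366 - 1/890)*3592531 = -3132235741/890*3592531 = -11252653998850471/890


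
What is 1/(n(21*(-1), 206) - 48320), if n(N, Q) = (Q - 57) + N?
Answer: -1/48192 ≈ -2.0750e-5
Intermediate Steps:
n(N, Q) = -57 + N + Q (n(N, Q) = (-57 + Q) + N = -57 + N + Q)
1/(n(21*(-1), 206) - 48320) = 1/((-57 + 21*(-1) + 206) - 48320) = 1/((-57 - 21 + 206) - 48320) = 1/(128 - 48320) = 1/(-48192) = -1/48192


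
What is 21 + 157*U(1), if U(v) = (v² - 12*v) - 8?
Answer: -2962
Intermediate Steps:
U(v) = -8 + v² - 12*v
21 + 157*U(1) = 21 + 157*(-8 + 1² - 12*1) = 21 + 157*(-8 + 1 - 12) = 21 + 157*(-19) = 21 - 2983 = -2962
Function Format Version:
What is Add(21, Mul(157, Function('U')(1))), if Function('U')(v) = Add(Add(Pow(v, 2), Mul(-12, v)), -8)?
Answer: -2962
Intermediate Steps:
Function('U')(v) = Add(-8, Pow(v, 2), Mul(-12, v))
Add(21, Mul(157, Function('U')(1))) = Add(21, Mul(157, Add(-8, Pow(1, 2), Mul(-12, 1)))) = Add(21, Mul(157, Add(-8, 1, -12))) = Add(21, Mul(157, -19)) = Add(21, -2983) = -2962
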